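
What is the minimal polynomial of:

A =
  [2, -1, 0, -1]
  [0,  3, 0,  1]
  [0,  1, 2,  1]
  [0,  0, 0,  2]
x^2 - 5*x + 6

The characteristic polynomial is χ_A(x) = (x - 3)*(x - 2)^3, so the eigenvalues are known. The minimal polynomial is
  m_A(x) = Π_λ (x − λ)^{k_λ}
where k_λ is the size of the *largest* Jordan block for λ (equivalently, the smallest k with (A − λI)^k v = 0 for every generalised eigenvector v of λ).

  λ = 2: largest Jordan block has size 1, contributing (x − 2)
  λ = 3: largest Jordan block has size 1, contributing (x − 3)

So m_A(x) = (x - 3)*(x - 2) = x^2 - 5*x + 6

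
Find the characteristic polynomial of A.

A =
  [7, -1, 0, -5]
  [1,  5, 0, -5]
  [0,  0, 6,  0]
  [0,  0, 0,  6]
x^4 - 24*x^3 + 216*x^2 - 864*x + 1296

Expanding det(x·I − A) (e.g. by cofactor expansion or by noting that A is similar to its Jordan form J, which has the same characteristic polynomial as A) gives
  χ_A(x) = x^4 - 24*x^3 + 216*x^2 - 864*x + 1296
which factors as (x - 6)^4. The eigenvalues (with algebraic multiplicities) are λ = 6 with multiplicity 4.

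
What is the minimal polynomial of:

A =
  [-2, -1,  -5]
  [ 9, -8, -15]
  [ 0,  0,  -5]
x^2 + 10*x + 25

The characteristic polynomial is χ_A(x) = (x + 5)^3, so the eigenvalues are known. The minimal polynomial is
  m_A(x) = Π_λ (x − λ)^{k_λ}
where k_λ is the size of the *largest* Jordan block for λ (equivalently, the smallest k with (A − λI)^k v = 0 for every generalised eigenvector v of λ).

  λ = -5: largest Jordan block has size 2, contributing (x + 5)^2

So m_A(x) = (x + 5)^2 = x^2 + 10*x + 25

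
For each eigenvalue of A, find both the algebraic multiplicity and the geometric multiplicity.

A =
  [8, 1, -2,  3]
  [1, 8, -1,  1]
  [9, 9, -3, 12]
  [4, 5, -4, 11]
λ = 6: alg = 4, geom = 2

Step 1 — factor the characteristic polynomial to read off the algebraic multiplicities:
  χ_A(x) = (x - 6)^4

Step 2 — compute geometric multiplicities via the rank-nullity identity g(λ) = n − rank(A − λI):
  rank(A − (6)·I) = 2, so dim ker(A − (6)·I) = n − 2 = 2

Summary:
  λ = 6: algebraic multiplicity = 4, geometric multiplicity = 2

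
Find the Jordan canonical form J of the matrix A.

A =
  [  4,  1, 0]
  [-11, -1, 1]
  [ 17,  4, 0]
J_3(1)

The characteristic polynomial is
  det(x·I − A) = x^3 - 3*x^2 + 3*x - 1 = (x - 1)^3

Eigenvalues and multiplicities (the geometric multiplicity of λ is n − rank(A − λI), which equals the number of Jordan blocks for λ):
  λ = 1: algebraic multiplicity = 3, geometric multiplicity = 1

Determining the block sizes for each eigenvalue:
  λ = 1: one block (gm = 1), so the single block has size am = 3 → block sizes [3]

Assembling the blocks gives a Jordan form
J =
  [1, 1, 0]
  [0, 1, 1]
  [0, 0, 1]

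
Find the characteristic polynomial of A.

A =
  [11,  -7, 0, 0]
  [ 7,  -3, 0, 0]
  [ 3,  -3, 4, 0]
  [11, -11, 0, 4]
x^4 - 16*x^3 + 96*x^2 - 256*x + 256

Expanding det(x·I − A) (e.g. by cofactor expansion or by noting that A is similar to its Jordan form J, which has the same characteristic polynomial as A) gives
  χ_A(x) = x^4 - 16*x^3 + 96*x^2 - 256*x + 256
which factors as (x - 4)^4. The eigenvalues (with algebraic multiplicities) are λ = 4 with multiplicity 4.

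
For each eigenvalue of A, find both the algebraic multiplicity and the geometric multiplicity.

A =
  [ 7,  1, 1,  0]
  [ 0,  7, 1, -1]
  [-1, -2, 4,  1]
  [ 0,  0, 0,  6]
λ = 6: alg = 4, geom = 2

Step 1 — factor the characteristic polynomial to read off the algebraic multiplicities:
  χ_A(x) = (x - 6)^4

Step 2 — compute geometric multiplicities via the rank-nullity identity g(λ) = n − rank(A − λI):
  rank(A − (6)·I) = 2, so dim ker(A − (6)·I) = n − 2 = 2

Summary:
  λ = 6: algebraic multiplicity = 4, geometric multiplicity = 2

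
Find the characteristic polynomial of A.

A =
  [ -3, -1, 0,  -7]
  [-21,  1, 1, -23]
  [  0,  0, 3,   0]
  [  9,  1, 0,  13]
x^4 - 14*x^3 + 69*x^2 - 144*x + 108

Expanding det(x·I − A) (e.g. by cofactor expansion or by noting that A is similar to its Jordan form J, which has the same characteristic polynomial as A) gives
  χ_A(x) = x^4 - 14*x^3 + 69*x^2 - 144*x + 108
which factors as (x - 6)*(x - 3)^2*(x - 2). The eigenvalues (with algebraic multiplicities) are λ = 2 with multiplicity 1, λ = 3 with multiplicity 2, λ = 6 with multiplicity 1.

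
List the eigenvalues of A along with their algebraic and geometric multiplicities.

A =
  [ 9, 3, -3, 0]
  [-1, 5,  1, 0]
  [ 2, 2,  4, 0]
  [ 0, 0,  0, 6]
λ = 6: alg = 4, geom = 3

Step 1 — factor the characteristic polynomial to read off the algebraic multiplicities:
  χ_A(x) = (x - 6)^4

Step 2 — compute geometric multiplicities via the rank-nullity identity g(λ) = n − rank(A − λI):
  rank(A − (6)·I) = 1, so dim ker(A − (6)·I) = n − 1 = 3

Summary:
  λ = 6: algebraic multiplicity = 4, geometric multiplicity = 3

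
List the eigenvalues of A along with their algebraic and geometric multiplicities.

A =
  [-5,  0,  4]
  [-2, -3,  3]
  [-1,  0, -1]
λ = -3: alg = 3, geom = 1

Step 1 — factor the characteristic polynomial to read off the algebraic multiplicities:
  χ_A(x) = (x + 3)^3

Step 2 — compute geometric multiplicities via the rank-nullity identity g(λ) = n − rank(A − λI):
  rank(A − (-3)·I) = 2, so dim ker(A − (-3)·I) = n − 2 = 1

Summary:
  λ = -3: algebraic multiplicity = 3, geometric multiplicity = 1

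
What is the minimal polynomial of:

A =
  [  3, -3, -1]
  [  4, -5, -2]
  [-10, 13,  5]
x^3 - 3*x^2 + 3*x - 1

The characteristic polynomial is χ_A(x) = (x - 1)^3, so the eigenvalues are known. The minimal polynomial is
  m_A(x) = Π_λ (x − λ)^{k_λ}
where k_λ is the size of the *largest* Jordan block for λ (equivalently, the smallest k with (A − λI)^k v = 0 for every generalised eigenvector v of λ).

  λ = 1: largest Jordan block has size 3, contributing (x − 1)^3

So m_A(x) = (x - 1)^3 = x^3 - 3*x^2 + 3*x - 1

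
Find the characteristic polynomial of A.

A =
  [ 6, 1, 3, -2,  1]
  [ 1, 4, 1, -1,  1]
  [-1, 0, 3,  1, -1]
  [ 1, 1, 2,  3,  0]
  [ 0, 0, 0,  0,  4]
x^5 - 20*x^4 + 160*x^3 - 640*x^2 + 1280*x - 1024

Expanding det(x·I − A) (e.g. by cofactor expansion or by noting that A is similar to its Jordan form J, which has the same characteristic polynomial as A) gives
  χ_A(x) = x^5 - 20*x^4 + 160*x^3 - 640*x^2 + 1280*x - 1024
which factors as (x - 4)^5. The eigenvalues (with algebraic multiplicities) are λ = 4 with multiplicity 5.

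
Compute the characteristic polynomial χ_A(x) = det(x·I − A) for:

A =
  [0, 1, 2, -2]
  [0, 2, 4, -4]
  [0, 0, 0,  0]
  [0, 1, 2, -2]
x^4

Expanding det(x·I − A) (e.g. by cofactor expansion or by noting that A is similar to its Jordan form J, which has the same characteristic polynomial as A) gives
  χ_A(x) = x^4
which factors as x^4. The eigenvalues (with algebraic multiplicities) are λ = 0 with multiplicity 4.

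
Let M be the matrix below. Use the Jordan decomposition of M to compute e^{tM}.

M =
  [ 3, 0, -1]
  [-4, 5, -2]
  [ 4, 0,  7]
e^{tM} =
  [-2*t*exp(5*t) + exp(5*t), 0, -t*exp(5*t)]
  [-4*t*exp(5*t), exp(5*t), -2*t*exp(5*t)]
  [4*t*exp(5*t), 0, 2*t*exp(5*t) + exp(5*t)]

Strategy: write M = P · J · P⁻¹ where J is a Jordan canonical form, so e^{tM} = P · e^{tJ} · P⁻¹, and e^{tJ} can be computed block-by-block.

M has Jordan form
J =
  [5, 1, 0]
  [0, 5, 0]
  [0, 0, 5]
(up to reordering of blocks).

Per-block formulas:
  For a 1×1 block at λ = 5: exp(t · [5]) = [e^(5t)].
  For a 2×2 Jordan block J_2(5): exp(t · J_2(5)) = e^(5t)·(I + t·N), where N is the 2×2 nilpotent shift.

After assembling e^{tJ} and conjugating by P, we get:

e^{tM} =
  [-2*t*exp(5*t) + exp(5*t), 0, -t*exp(5*t)]
  [-4*t*exp(5*t), exp(5*t), -2*t*exp(5*t)]
  [4*t*exp(5*t), 0, 2*t*exp(5*t) + exp(5*t)]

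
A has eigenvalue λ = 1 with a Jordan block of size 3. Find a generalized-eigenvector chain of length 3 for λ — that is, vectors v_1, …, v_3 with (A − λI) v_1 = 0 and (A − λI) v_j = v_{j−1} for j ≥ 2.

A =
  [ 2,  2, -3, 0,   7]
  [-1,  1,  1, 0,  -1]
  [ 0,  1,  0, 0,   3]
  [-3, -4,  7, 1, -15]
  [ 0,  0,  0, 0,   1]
A Jordan chain for λ = 1 of length 3:
v_1 = (-1, -1, -1, 1, 0)ᵀ
v_2 = (1, -1, 0, -3, 0)ᵀ
v_3 = (1, 0, 0, 0, 0)ᵀ

Let N = A − (1)·I. We want v_3 with N^3 v_3 = 0 but N^2 v_3 ≠ 0; then v_{j-1} := N · v_j for j = 3, …, 2.

Pick v_3 = (1, 0, 0, 0, 0)ᵀ.
Then v_2 = N · v_3 = (1, -1, 0, -3, 0)ᵀ.
Then v_1 = N · v_2 = (-1, -1, -1, 1, 0)ᵀ.

Sanity check: (A − (1)·I) v_1 = (0, 0, 0, 0, 0)ᵀ = 0. ✓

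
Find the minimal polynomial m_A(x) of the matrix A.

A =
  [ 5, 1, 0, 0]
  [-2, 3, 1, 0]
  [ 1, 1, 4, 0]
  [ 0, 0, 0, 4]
x^3 - 12*x^2 + 48*x - 64

The characteristic polynomial is χ_A(x) = (x - 4)^4, so the eigenvalues are known. The minimal polynomial is
  m_A(x) = Π_λ (x − λ)^{k_λ}
where k_λ is the size of the *largest* Jordan block for λ (equivalently, the smallest k with (A − λI)^k v = 0 for every generalised eigenvector v of λ).

  λ = 4: largest Jordan block has size 3, contributing (x − 4)^3

So m_A(x) = (x - 4)^3 = x^3 - 12*x^2 + 48*x - 64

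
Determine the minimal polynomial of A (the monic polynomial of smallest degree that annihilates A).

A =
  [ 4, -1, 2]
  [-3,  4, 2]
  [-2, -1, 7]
x^3 - 15*x^2 + 75*x - 125

The characteristic polynomial is χ_A(x) = (x - 5)^3, so the eigenvalues are known. The minimal polynomial is
  m_A(x) = Π_λ (x − λ)^{k_λ}
where k_λ is the size of the *largest* Jordan block for λ (equivalently, the smallest k with (A − λI)^k v = 0 for every generalised eigenvector v of λ).

  λ = 5: largest Jordan block has size 3, contributing (x − 5)^3

So m_A(x) = (x - 5)^3 = x^3 - 15*x^2 + 75*x - 125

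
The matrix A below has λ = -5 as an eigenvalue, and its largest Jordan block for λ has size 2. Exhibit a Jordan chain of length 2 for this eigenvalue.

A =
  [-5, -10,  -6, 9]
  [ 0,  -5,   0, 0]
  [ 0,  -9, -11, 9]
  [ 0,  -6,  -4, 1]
A Jordan chain for λ = -5 of length 2:
v_1 = (-10, 0, -9, -6)ᵀ
v_2 = (0, 1, 0, 0)ᵀ

Let N = A − (-5)·I. We want v_2 with N^2 v_2 = 0 but N^1 v_2 ≠ 0; then v_{j-1} := N · v_j for j = 2, …, 2.

Pick v_2 = (0, 1, 0, 0)ᵀ.
Then v_1 = N · v_2 = (-10, 0, -9, -6)ᵀ.

Sanity check: (A − (-5)·I) v_1 = (0, 0, 0, 0)ᵀ = 0. ✓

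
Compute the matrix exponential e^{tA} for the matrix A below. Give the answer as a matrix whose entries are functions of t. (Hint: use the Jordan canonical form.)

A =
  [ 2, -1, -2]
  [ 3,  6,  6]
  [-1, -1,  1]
e^{tA} =
  [-t*exp(3*t) + exp(3*t), -t*exp(3*t), -2*t*exp(3*t)]
  [3*t*exp(3*t), 3*t*exp(3*t) + exp(3*t), 6*t*exp(3*t)]
  [-t*exp(3*t), -t*exp(3*t), -2*t*exp(3*t) + exp(3*t)]

Strategy: write A = P · J · P⁻¹ where J is a Jordan canonical form, so e^{tA} = P · e^{tJ} · P⁻¹, and e^{tJ} can be computed block-by-block.

A has Jordan form
J =
  [3, 1, 0]
  [0, 3, 0]
  [0, 0, 3]
(up to reordering of blocks).

Per-block formulas:
  For a 2×2 Jordan block J_2(3): exp(t · J_2(3)) = e^(3t)·(I + t·N), where N is the 2×2 nilpotent shift.
  For a 1×1 block at λ = 3: exp(t · [3]) = [e^(3t)].

After assembling e^{tJ} and conjugating by P, we get:

e^{tA} =
  [-t*exp(3*t) + exp(3*t), -t*exp(3*t), -2*t*exp(3*t)]
  [3*t*exp(3*t), 3*t*exp(3*t) + exp(3*t), 6*t*exp(3*t)]
  [-t*exp(3*t), -t*exp(3*t), -2*t*exp(3*t) + exp(3*t)]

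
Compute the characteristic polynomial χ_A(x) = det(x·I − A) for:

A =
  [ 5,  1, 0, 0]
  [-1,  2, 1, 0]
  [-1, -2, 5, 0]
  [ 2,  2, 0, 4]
x^4 - 16*x^3 + 96*x^2 - 256*x + 256

Expanding det(x·I − A) (e.g. by cofactor expansion or by noting that A is similar to its Jordan form J, which has the same characteristic polynomial as A) gives
  χ_A(x) = x^4 - 16*x^3 + 96*x^2 - 256*x + 256
which factors as (x - 4)^4. The eigenvalues (with algebraic multiplicities) are λ = 4 with multiplicity 4.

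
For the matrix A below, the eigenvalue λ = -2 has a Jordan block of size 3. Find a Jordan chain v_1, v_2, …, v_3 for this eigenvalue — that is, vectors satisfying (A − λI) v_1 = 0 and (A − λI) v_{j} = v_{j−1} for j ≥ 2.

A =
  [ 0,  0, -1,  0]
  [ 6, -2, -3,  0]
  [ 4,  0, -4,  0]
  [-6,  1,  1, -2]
A Jordan chain for λ = -2 of length 3:
v_1 = (0, 0, 0, -2)ᵀ
v_2 = (2, 6, 4, -6)ᵀ
v_3 = (1, 0, 0, 0)ᵀ

Let N = A − (-2)·I. We want v_3 with N^3 v_3 = 0 but N^2 v_3 ≠ 0; then v_{j-1} := N · v_j for j = 3, …, 2.

Pick v_3 = (1, 0, 0, 0)ᵀ.
Then v_2 = N · v_3 = (2, 6, 4, -6)ᵀ.
Then v_1 = N · v_2 = (0, 0, 0, -2)ᵀ.

Sanity check: (A − (-2)·I) v_1 = (0, 0, 0, 0)ᵀ = 0. ✓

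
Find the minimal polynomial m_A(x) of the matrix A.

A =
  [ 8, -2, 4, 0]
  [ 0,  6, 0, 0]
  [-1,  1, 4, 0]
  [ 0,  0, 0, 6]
x^2 - 12*x + 36

The characteristic polynomial is χ_A(x) = (x - 6)^4, so the eigenvalues are known. The minimal polynomial is
  m_A(x) = Π_λ (x − λ)^{k_λ}
where k_λ is the size of the *largest* Jordan block for λ (equivalently, the smallest k with (A − λI)^k v = 0 for every generalised eigenvector v of λ).

  λ = 6: largest Jordan block has size 2, contributing (x − 6)^2

So m_A(x) = (x - 6)^2 = x^2 - 12*x + 36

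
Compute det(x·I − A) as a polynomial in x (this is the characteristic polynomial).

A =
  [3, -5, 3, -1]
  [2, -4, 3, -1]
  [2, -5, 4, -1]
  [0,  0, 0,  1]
x^4 - 4*x^3 + 6*x^2 - 4*x + 1

Expanding det(x·I − A) (e.g. by cofactor expansion or by noting that A is similar to its Jordan form J, which has the same characteristic polynomial as A) gives
  χ_A(x) = x^4 - 4*x^3 + 6*x^2 - 4*x + 1
which factors as (x - 1)^4. The eigenvalues (with algebraic multiplicities) are λ = 1 with multiplicity 4.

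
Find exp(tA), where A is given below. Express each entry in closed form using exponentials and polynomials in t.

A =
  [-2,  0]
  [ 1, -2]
e^{tA} =
  [exp(-2*t), 0]
  [t*exp(-2*t), exp(-2*t)]

Strategy: write A = P · J · P⁻¹ where J is a Jordan canonical form, so e^{tA} = P · e^{tJ} · P⁻¹, and e^{tJ} can be computed block-by-block.

A has Jordan form
J =
  [-2,  1]
  [ 0, -2]
(up to reordering of blocks).

Per-block formulas:
  For a 2×2 Jordan block J_2(-2): exp(t · J_2(-2)) = e^(-2t)·(I + t·N), where N is the 2×2 nilpotent shift.

After assembling e^{tJ} and conjugating by P, we get:

e^{tA} =
  [exp(-2*t), 0]
  [t*exp(-2*t), exp(-2*t)]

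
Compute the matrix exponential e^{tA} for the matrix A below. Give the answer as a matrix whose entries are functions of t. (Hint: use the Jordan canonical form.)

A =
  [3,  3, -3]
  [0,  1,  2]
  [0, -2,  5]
e^{tA} =
  [exp(3*t), 3*t*exp(3*t), -3*t*exp(3*t)]
  [0, -2*t*exp(3*t) + exp(3*t), 2*t*exp(3*t)]
  [0, -2*t*exp(3*t), 2*t*exp(3*t) + exp(3*t)]

Strategy: write A = P · J · P⁻¹ where J is a Jordan canonical form, so e^{tA} = P · e^{tJ} · P⁻¹, and e^{tJ} can be computed block-by-block.

A has Jordan form
J =
  [3, 1, 0]
  [0, 3, 0]
  [0, 0, 3]
(up to reordering of blocks).

Per-block formulas:
  For a 1×1 block at λ = 3: exp(t · [3]) = [e^(3t)].
  For a 2×2 Jordan block J_2(3): exp(t · J_2(3)) = e^(3t)·(I + t·N), where N is the 2×2 nilpotent shift.

After assembling e^{tJ} and conjugating by P, we get:

e^{tA} =
  [exp(3*t), 3*t*exp(3*t), -3*t*exp(3*t)]
  [0, -2*t*exp(3*t) + exp(3*t), 2*t*exp(3*t)]
  [0, -2*t*exp(3*t), 2*t*exp(3*t) + exp(3*t)]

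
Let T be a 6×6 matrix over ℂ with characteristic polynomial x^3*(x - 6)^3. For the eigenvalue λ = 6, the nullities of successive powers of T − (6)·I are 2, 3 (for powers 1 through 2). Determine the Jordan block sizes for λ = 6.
Block sizes for λ = 6: [2, 1]

From the dimensions of kernels of powers, the number of Jordan blocks of size at least j is d_j − d_{j−1} where d_j = dim ker(N^j) (with d_0 = 0). Computing the differences gives [2, 1].
The number of blocks of size exactly k is (#blocks of size ≥ k) − (#blocks of size ≥ k + 1), so the partition is: 1 block(s) of size 1, 1 block(s) of size 2.
In nonincreasing order the block sizes are [2, 1].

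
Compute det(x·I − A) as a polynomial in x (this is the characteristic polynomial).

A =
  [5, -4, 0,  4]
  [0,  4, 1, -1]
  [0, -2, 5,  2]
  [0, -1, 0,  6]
x^4 - 20*x^3 + 150*x^2 - 500*x + 625

Expanding det(x·I − A) (e.g. by cofactor expansion or by noting that A is similar to its Jordan form J, which has the same characteristic polynomial as A) gives
  χ_A(x) = x^4 - 20*x^3 + 150*x^2 - 500*x + 625
which factors as (x - 5)^4. The eigenvalues (with algebraic multiplicities) are λ = 5 with multiplicity 4.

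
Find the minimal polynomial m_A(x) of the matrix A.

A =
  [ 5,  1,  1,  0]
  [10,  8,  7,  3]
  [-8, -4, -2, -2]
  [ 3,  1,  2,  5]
x^3 - 12*x^2 + 48*x - 64

The characteristic polynomial is χ_A(x) = (x - 4)^4, so the eigenvalues are known. The minimal polynomial is
  m_A(x) = Π_λ (x − λ)^{k_λ}
where k_λ is the size of the *largest* Jordan block for λ (equivalently, the smallest k with (A − λI)^k v = 0 for every generalised eigenvector v of λ).

  λ = 4: largest Jordan block has size 3, contributing (x − 4)^3

So m_A(x) = (x - 4)^3 = x^3 - 12*x^2 + 48*x - 64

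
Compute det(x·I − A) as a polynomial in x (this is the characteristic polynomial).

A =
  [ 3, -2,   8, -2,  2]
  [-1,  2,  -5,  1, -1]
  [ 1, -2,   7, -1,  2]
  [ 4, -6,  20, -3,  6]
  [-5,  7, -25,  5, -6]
x^5 - 3*x^4 + 2*x^3 + 2*x^2 - 3*x + 1

Expanding det(x·I − A) (e.g. by cofactor expansion or by noting that A is similar to its Jordan form J, which has the same characteristic polynomial as A) gives
  χ_A(x) = x^5 - 3*x^4 + 2*x^3 + 2*x^2 - 3*x + 1
which factors as (x - 1)^4*(x + 1). The eigenvalues (with algebraic multiplicities) are λ = -1 with multiplicity 1, λ = 1 with multiplicity 4.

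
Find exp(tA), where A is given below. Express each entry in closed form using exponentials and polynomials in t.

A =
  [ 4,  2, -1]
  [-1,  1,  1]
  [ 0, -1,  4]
e^{tA} =
  [-t^2*exp(3*t)/2 + t*exp(3*t) + exp(3*t), -t^2*exp(3*t)/2 + 2*t*exp(3*t), -t*exp(3*t)]
  [t^2*exp(3*t)/2 - t*exp(3*t), t^2*exp(3*t)/2 - 2*t*exp(3*t) + exp(3*t), t*exp(3*t)]
  [t^2*exp(3*t)/2, t^2*exp(3*t)/2 - t*exp(3*t), t*exp(3*t) + exp(3*t)]

Strategy: write A = P · J · P⁻¹ where J is a Jordan canonical form, so e^{tA} = P · e^{tJ} · P⁻¹, and e^{tJ} can be computed block-by-block.

A has Jordan form
J =
  [3, 1, 0]
  [0, 3, 1]
  [0, 0, 3]
(up to reordering of blocks).

Per-block formulas:
  For a 3×3 Jordan block J_3(3): exp(t · J_3(3)) = e^(3t)·(I + t·N + (t^2/2)·N^2), where N is the 3×3 nilpotent shift.

After assembling e^{tJ} and conjugating by P, we get:

e^{tA} =
  [-t^2*exp(3*t)/2 + t*exp(3*t) + exp(3*t), -t^2*exp(3*t)/2 + 2*t*exp(3*t), -t*exp(3*t)]
  [t^2*exp(3*t)/2 - t*exp(3*t), t^2*exp(3*t)/2 - 2*t*exp(3*t) + exp(3*t), t*exp(3*t)]
  [t^2*exp(3*t)/2, t^2*exp(3*t)/2 - t*exp(3*t), t*exp(3*t) + exp(3*t)]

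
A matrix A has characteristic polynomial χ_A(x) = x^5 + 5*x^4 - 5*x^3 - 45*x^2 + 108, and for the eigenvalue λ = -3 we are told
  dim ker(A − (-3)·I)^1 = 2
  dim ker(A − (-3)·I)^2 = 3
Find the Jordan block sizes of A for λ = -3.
Block sizes for λ = -3: [2, 1]

From the dimensions of kernels of powers, the number of Jordan blocks of size at least j is d_j − d_{j−1} where d_j = dim ker(N^j) (with d_0 = 0). Computing the differences gives [2, 1].
The number of blocks of size exactly k is (#blocks of size ≥ k) − (#blocks of size ≥ k + 1), so the partition is: 1 block(s) of size 1, 1 block(s) of size 2.
In nonincreasing order the block sizes are [2, 1].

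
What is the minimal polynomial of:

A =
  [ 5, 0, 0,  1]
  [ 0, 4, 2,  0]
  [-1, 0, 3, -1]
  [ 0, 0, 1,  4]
x^3 - 12*x^2 + 48*x - 64

The characteristic polynomial is χ_A(x) = (x - 4)^4, so the eigenvalues are known. The minimal polynomial is
  m_A(x) = Π_λ (x − λ)^{k_λ}
where k_λ is the size of the *largest* Jordan block for λ (equivalently, the smallest k with (A − λI)^k v = 0 for every generalised eigenvector v of λ).

  λ = 4: largest Jordan block has size 3, contributing (x − 4)^3

So m_A(x) = (x - 4)^3 = x^3 - 12*x^2 + 48*x - 64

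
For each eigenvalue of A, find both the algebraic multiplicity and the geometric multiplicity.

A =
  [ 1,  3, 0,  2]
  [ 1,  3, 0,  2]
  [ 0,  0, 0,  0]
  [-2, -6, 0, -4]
λ = 0: alg = 4, geom = 3

Step 1 — factor the characteristic polynomial to read off the algebraic multiplicities:
  χ_A(x) = x^4

Step 2 — compute geometric multiplicities via the rank-nullity identity g(λ) = n − rank(A − λI):
  rank(A − (0)·I) = 1, so dim ker(A − (0)·I) = n − 1 = 3

Summary:
  λ = 0: algebraic multiplicity = 4, geometric multiplicity = 3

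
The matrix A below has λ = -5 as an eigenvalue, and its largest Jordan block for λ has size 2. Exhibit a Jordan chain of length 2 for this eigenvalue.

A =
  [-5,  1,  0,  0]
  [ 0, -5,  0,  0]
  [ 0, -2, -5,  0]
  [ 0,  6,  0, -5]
A Jordan chain for λ = -5 of length 2:
v_1 = (1, 0, -2, 6)ᵀ
v_2 = (0, 1, 0, 0)ᵀ

Let N = A − (-5)·I. We want v_2 with N^2 v_2 = 0 but N^1 v_2 ≠ 0; then v_{j-1} := N · v_j for j = 2, …, 2.

Pick v_2 = (0, 1, 0, 0)ᵀ.
Then v_1 = N · v_2 = (1, 0, -2, 6)ᵀ.

Sanity check: (A − (-5)·I) v_1 = (0, 0, 0, 0)ᵀ = 0. ✓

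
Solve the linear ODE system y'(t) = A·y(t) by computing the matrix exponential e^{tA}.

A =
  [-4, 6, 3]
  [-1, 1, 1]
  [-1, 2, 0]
e^{tA} =
  [-3*t*exp(-t) + exp(-t), 6*t*exp(-t), 3*t*exp(-t)]
  [-t*exp(-t), 2*t*exp(-t) + exp(-t), t*exp(-t)]
  [-t*exp(-t), 2*t*exp(-t), t*exp(-t) + exp(-t)]

Strategy: write A = P · J · P⁻¹ where J is a Jordan canonical form, so e^{tA} = P · e^{tJ} · P⁻¹, and e^{tJ} can be computed block-by-block.

A has Jordan form
J =
  [-1,  1,  0]
  [ 0, -1,  0]
  [ 0,  0, -1]
(up to reordering of blocks).

Per-block formulas:
  For a 2×2 Jordan block J_2(-1): exp(t · J_2(-1)) = e^(-1t)·(I + t·N), where N is the 2×2 nilpotent shift.
  For a 1×1 block at λ = -1: exp(t · [-1]) = [e^(-1t)].

After assembling e^{tJ} and conjugating by P, we get:

e^{tA} =
  [-3*t*exp(-t) + exp(-t), 6*t*exp(-t), 3*t*exp(-t)]
  [-t*exp(-t), 2*t*exp(-t) + exp(-t), t*exp(-t)]
  [-t*exp(-t), 2*t*exp(-t), t*exp(-t) + exp(-t)]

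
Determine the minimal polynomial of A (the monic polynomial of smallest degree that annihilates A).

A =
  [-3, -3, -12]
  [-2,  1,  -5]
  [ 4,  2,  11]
x^3 - 9*x^2 + 27*x - 27

The characteristic polynomial is χ_A(x) = (x - 3)^3, so the eigenvalues are known. The minimal polynomial is
  m_A(x) = Π_λ (x − λ)^{k_λ}
where k_λ is the size of the *largest* Jordan block for λ (equivalently, the smallest k with (A − λI)^k v = 0 for every generalised eigenvector v of λ).

  λ = 3: largest Jordan block has size 3, contributing (x − 3)^3

So m_A(x) = (x - 3)^3 = x^3 - 9*x^2 + 27*x - 27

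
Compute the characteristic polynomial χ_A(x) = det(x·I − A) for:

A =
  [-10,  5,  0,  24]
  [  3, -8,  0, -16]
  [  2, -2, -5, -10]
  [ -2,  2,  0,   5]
x^4 + 18*x^3 + 120*x^2 + 350*x + 375

Expanding det(x·I − A) (e.g. by cofactor expansion or by noting that A is similar to its Jordan form J, which has the same characteristic polynomial as A) gives
  χ_A(x) = x^4 + 18*x^3 + 120*x^2 + 350*x + 375
which factors as (x + 3)*(x + 5)^3. The eigenvalues (with algebraic multiplicities) are λ = -5 with multiplicity 3, λ = -3 with multiplicity 1.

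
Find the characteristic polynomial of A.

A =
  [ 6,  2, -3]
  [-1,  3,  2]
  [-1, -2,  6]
x^3 - 15*x^2 + 75*x - 125

Expanding det(x·I − A) (e.g. by cofactor expansion or by noting that A is similar to its Jordan form J, which has the same characteristic polynomial as A) gives
  χ_A(x) = x^3 - 15*x^2 + 75*x - 125
which factors as (x - 5)^3. The eigenvalues (with algebraic multiplicities) are λ = 5 with multiplicity 3.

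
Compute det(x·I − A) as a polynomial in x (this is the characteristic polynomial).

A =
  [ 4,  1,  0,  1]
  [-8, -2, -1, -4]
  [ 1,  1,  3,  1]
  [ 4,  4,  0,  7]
x^4 - 12*x^3 + 54*x^2 - 108*x + 81

Expanding det(x·I − A) (e.g. by cofactor expansion or by noting that A is similar to its Jordan form J, which has the same characteristic polynomial as A) gives
  χ_A(x) = x^4 - 12*x^3 + 54*x^2 - 108*x + 81
which factors as (x - 3)^4. The eigenvalues (with algebraic multiplicities) are λ = 3 with multiplicity 4.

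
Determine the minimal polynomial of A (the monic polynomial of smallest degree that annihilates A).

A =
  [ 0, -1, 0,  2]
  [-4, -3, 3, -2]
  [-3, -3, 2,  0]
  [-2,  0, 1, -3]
x^3 + 3*x^2 + 3*x + 1

The characteristic polynomial is χ_A(x) = (x + 1)^4, so the eigenvalues are known. The minimal polynomial is
  m_A(x) = Π_λ (x − λ)^{k_λ}
where k_λ is the size of the *largest* Jordan block for λ (equivalently, the smallest k with (A − λI)^k v = 0 for every generalised eigenvector v of λ).

  λ = -1: largest Jordan block has size 3, contributing (x + 1)^3

So m_A(x) = (x + 1)^3 = x^3 + 3*x^2 + 3*x + 1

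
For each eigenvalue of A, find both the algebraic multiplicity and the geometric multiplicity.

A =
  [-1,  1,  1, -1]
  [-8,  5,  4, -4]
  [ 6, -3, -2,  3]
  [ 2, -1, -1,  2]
λ = 1: alg = 4, geom = 3

Step 1 — factor the characteristic polynomial to read off the algebraic multiplicities:
  χ_A(x) = (x - 1)^4

Step 2 — compute geometric multiplicities via the rank-nullity identity g(λ) = n − rank(A − λI):
  rank(A − (1)·I) = 1, so dim ker(A − (1)·I) = n − 1 = 3

Summary:
  λ = 1: algebraic multiplicity = 4, geometric multiplicity = 3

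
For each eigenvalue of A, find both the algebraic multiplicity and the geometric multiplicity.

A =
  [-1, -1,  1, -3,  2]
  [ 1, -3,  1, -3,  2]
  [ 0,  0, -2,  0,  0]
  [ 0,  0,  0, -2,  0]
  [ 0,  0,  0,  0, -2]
λ = -2: alg = 5, geom = 4

Step 1 — factor the characteristic polynomial to read off the algebraic multiplicities:
  χ_A(x) = (x + 2)^5

Step 2 — compute geometric multiplicities via the rank-nullity identity g(λ) = n − rank(A − λI):
  rank(A − (-2)·I) = 1, so dim ker(A − (-2)·I) = n − 1 = 4

Summary:
  λ = -2: algebraic multiplicity = 5, geometric multiplicity = 4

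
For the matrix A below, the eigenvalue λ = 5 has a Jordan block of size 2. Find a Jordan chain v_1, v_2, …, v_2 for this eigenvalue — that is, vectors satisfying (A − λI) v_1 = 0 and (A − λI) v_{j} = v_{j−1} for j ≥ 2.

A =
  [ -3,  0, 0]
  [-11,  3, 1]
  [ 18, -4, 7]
A Jordan chain for λ = 5 of length 2:
v_1 = (0, -2, -4)ᵀ
v_2 = (0, 1, 0)ᵀ

Let N = A − (5)·I. We want v_2 with N^2 v_2 = 0 but N^1 v_2 ≠ 0; then v_{j-1} := N · v_j for j = 2, …, 2.

Pick v_2 = (0, 1, 0)ᵀ.
Then v_1 = N · v_2 = (0, -2, -4)ᵀ.

Sanity check: (A − (5)·I) v_1 = (0, 0, 0)ᵀ = 0. ✓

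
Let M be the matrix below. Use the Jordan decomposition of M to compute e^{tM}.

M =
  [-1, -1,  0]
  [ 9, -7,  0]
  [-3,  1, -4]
e^{tM} =
  [3*t*exp(-4*t) + exp(-4*t), -t*exp(-4*t), 0]
  [9*t*exp(-4*t), -3*t*exp(-4*t) + exp(-4*t), 0]
  [-3*t*exp(-4*t), t*exp(-4*t), exp(-4*t)]

Strategy: write M = P · J · P⁻¹ where J is a Jordan canonical form, so e^{tM} = P · e^{tJ} · P⁻¹, and e^{tJ} can be computed block-by-block.

M has Jordan form
J =
  [-4,  1,  0]
  [ 0, -4,  0]
  [ 0,  0, -4]
(up to reordering of blocks).

Per-block formulas:
  For a 2×2 Jordan block J_2(-4): exp(t · J_2(-4)) = e^(-4t)·(I + t·N), where N is the 2×2 nilpotent shift.
  For a 1×1 block at λ = -4: exp(t · [-4]) = [e^(-4t)].

After assembling e^{tJ} and conjugating by P, we get:

e^{tM} =
  [3*t*exp(-4*t) + exp(-4*t), -t*exp(-4*t), 0]
  [9*t*exp(-4*t), -3*t*exp(-4*t) + exp(-4*t), 0]
  [-3*t*exp(-4*t), t*exp(-4*t), exp(-4*t)]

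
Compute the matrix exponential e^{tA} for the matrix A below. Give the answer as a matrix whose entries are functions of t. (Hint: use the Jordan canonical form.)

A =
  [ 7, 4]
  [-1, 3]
e^{tA} =
  [2*t*exp(5*t) + exp(5*t), 4*t*exp(5*t)]
  [-t*exp(5*t), -2*t*exp(5*t) + exp(5*t)]

Strategy: write A = P · J · P⁻¹ where J is a Jordan canonical form, so e^{tA} = P · e^{tJ} · P⁻¹, and e^{tJ} can be computed block-by-block.

A has Jordan form
J =
  [5, 1]
  [0, 5]
(up to reordering of blocks).

Per-block formulas:
  For a 2×2 Jordan block J_2(5): exp(t · J_2(5)) = e^(5t)·(I + t·N), where N is the 2×2 nilpotent shift.

After assembling e^{tJ} and conjugating by P, we get:

e^{tA} =
  [2*t*exp(5*t) + exp(5*t), 4*t*exp(5*t)]
  [-t*exp(5*t), -2*t*exp(5*t) + exp(5*t)]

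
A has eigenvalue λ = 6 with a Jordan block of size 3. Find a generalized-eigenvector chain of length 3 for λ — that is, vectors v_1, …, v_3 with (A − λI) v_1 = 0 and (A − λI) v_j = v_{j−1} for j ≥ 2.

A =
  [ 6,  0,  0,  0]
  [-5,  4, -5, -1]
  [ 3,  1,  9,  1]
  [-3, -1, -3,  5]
A Jordan chain for λ = 6 of length 3:
v_1 = (0, -2, 1, -1)ᵀ
v_2 = (0, -5, 3, -3)ᵀ
v_3 = (1, 0, 0, 0)ᵀ

Let N = A − (6)·I. We want v_3 with N^3 v_3 = 0 but N^2 v_3 ≠ 0; then v_{j-1} := N · v_j for j = 3, …, 2.

Pick v_3 = (1, 0, 0, 0)ᵀ.
Then v_2 = N · v_3 = (0, -5, 3, -3)ᵀ.
Then v_1 = N · v_2 = (0, -2, 1, -1)ᵀ.

Sanity check: (A − (6)·I) v_1 = (0, 0, 0, 0)ᵀ = 0. ✓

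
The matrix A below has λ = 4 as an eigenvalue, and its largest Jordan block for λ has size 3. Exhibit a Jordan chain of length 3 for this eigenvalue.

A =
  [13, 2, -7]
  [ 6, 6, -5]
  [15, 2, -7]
A Jordan chain for λ = 4 of length 3:
v_1 = (-12, -9, -18)ᵀ
v_2 = (9, 6, 15)ᵀ
v_3 = (1, 0, 0)ᵀ

Let N = A − (4)·I. We want v_3 with N^3 v_3 = 0 but N^2 v_3 ≠ 0; then v_{j-1} := N · v_j for j = 3, …, 2.

Pick v_3 = (1, 0, 0)ᵀ.
Then v_2 = N · v_3 = (9, 6, 15)ᵀ.
Then v_1 = N · v_2 = (-12, -9, -18)ᵀ.

Sanity check: (A − (4)·I) v_1 = (0, 0, 0)ᵀ = 0. ✓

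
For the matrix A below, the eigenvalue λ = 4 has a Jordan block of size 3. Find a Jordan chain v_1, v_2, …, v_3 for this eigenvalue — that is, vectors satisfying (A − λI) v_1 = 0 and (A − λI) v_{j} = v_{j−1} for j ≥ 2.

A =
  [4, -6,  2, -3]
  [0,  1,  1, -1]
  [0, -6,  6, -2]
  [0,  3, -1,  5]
A Jordan chain for λ = 4 of length 3:
v_1 = (-3, 0, 0, 0)ᵀ
v_2 = (-6, -3, -6, 3)ᵀ
v_3 = (0, 1, 0, 0)ᵀ

Let N = A − (4)·I. We want v_3 with N^3 v_3 = 0 but N^2 v_3 ≠ 0; then v_{j-1} := N · v_j for j = 3, …, 2.

Pick v_3 = (0, 1, 0, 0)ᵀ.
Then v_2 = N · v_3 = (-6, -3, -6, 3)ᵀ.
Then v_1 = N · v_2 = (-3, 0, 0, 0)ᵀ.

Sanity check: (A − (4)·I) v_1 = (0, 0, 0, 0)ᵀ = 0. ✓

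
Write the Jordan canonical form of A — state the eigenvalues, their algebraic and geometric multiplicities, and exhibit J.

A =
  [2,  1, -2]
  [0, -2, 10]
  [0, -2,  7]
J_2(2) ⊕ J_1(3)

The characteristic polynomial is
  det(x·I − A) = x^3 - 7*x^2 + 16*x - 12 = (x - 3)*(x - 2)^2

Eigenvalues and multiplicities (the geometric multiplicity of λ is n − rank(A − λI), which equals the number of Jordan blocks for λ):
  λ = 2: algebraic multiplicity = 2, geometric multiplicity = 1
  λ = 3: algebraic multiplicity = 1, geometric multiplicity = 1

Determining the block sizes for each eigenvalue:
  λ = 2: one block (gm = 1), so the single block has size am = 2 → block sizes [2]
  λ = 3: one block (gm = 1), so the single block has size am = 1 → block sizes [1]

Assembling the blocks gives a Jordan form
J =
  [2, 1, 0]
  [0, 2, 0]
  [0, 0, 3]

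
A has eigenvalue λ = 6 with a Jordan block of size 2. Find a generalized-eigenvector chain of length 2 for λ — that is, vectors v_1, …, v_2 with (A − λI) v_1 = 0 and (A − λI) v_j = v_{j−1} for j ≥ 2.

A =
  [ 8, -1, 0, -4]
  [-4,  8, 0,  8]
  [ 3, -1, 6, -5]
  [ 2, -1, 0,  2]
A Jordan chain for λ = 6 of length 2:
v_1 = (2, -4, 3, 2)ᵀ
v_2 = (1, 0, 0, 0)ᵀ

Let N = A − (6)·I. We want v_2 with N^2 v_2 = 0 but N^1 v_2 ≠ 0; then v_{j-1} := N · v_j for j = 2, …, 2.

Pick v_2 = (1, 0, 0, 0)ᵀ.
Then v_1 = N · v_2 = (2, -4, 3, 2)ᵀ.

Sanity check: (A − (6)·I) v_1 = (0, 0, 0, 0)ᵀ = 0. ✓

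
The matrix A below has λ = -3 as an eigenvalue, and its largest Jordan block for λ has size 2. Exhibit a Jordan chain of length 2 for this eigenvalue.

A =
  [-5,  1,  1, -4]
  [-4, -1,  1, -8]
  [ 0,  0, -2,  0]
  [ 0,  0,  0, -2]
A Jordan chain for λ = -3 of length 2:
v_1 = (-2, -4, 0, 0)ᵀ
v_2 = (1, 0, 0, 0)ᵀ

Let N = A − (-3)·I. We want v_2 with N^2 v_2 = 0 but N^1 v_2 ≠ 0; then v_{j-1} := N · v_j for j = 2, …, 2.

Pick v_2 = (1, 0, 0, 0)ᵀ.
Then v_1 = N · v_2 = (-2, -4, 0, 0)ᵀ.

Sanity check: (A − (-3)·I) v_1 = (0, 0, 0, 0)ᵀ = 0. ✓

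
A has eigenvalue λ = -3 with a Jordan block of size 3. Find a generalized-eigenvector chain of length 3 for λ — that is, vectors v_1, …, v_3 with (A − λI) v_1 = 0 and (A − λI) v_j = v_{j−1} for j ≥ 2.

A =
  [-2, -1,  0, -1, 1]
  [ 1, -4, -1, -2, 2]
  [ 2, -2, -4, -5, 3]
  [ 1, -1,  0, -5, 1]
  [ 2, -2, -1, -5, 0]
A Jordan chain for λ = -3 of length 3:
v_1 = (1, 0, -1, 0, -1)ᵀ
v_2 = (1, 1, 2, 1, 2)ᵀ
v_3 = (1, 0, 0, 0, 0)ᵀ

Let N = A − (-3)·I. We want v_3 with N^3 v_3 = 0 but N^2 v_3 ≠ 0; then v_{j-1} := N · v_j for j = 3, …, 2.

Pick v_3 = (1, 0, 0, 0, 0)ᵀ.
Then v_2 = N · v_3 = (1, 1, 2, 1, 2)ᵀ.
Then v_1 = N · v_2 = (1, 0, -1, 0, -1)ᵀ.

Sanity check: (A − (-3)·I) v_1 = (0, 0, 0, 0, 0)ᵀ = 0. ✓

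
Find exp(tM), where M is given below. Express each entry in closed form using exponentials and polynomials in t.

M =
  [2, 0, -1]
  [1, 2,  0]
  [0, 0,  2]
e^{tM} =
  [exp(2*t), 0, -t*exp(2*t)]
  [t*exp(2*t), exp(2*t), -t^2*exp(2*t)/2]
  [0, 0, exp(2*t)]

Strategy: write M = P · J · P⁻¹ where J is a Jordan canonical form, so e^{tM} = P · e^{tJ} · P⁻¹, and e^{tJ} can be computed block-by-block.

M has Jordan form
J =
  [2, 1, 0]
  [0, 2, 1]
  [0, 0, 2]
(up to reordering of blocks).

Per-block formulas:
  For a 3×3 Jordan block J_3(2): exp(t · J_3(2)) = e^(2t)·(I + t·N + (t^2/2)·N^2), where N is the 3×3 nilpotent shift.

After assembling e^{tJ} and conjugating by P, we get:

e^{tM} =
  [exp(2*t), 0, -t*exp(2*t)]
  [t*exp(2*t), exp(2*t), -t^2*exp(2*t)/2]
  [0, 0, exp(2*t)]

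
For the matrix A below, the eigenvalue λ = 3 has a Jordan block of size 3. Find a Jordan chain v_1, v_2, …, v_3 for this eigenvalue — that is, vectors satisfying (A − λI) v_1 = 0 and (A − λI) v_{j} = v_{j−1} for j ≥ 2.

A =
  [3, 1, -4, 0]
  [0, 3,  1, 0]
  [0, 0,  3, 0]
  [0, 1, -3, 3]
A Jordan chain for λ = 3 of length 3:
v_1 = (1, 0, 0, 1)ᵀ
v_2 = (-4, 1, 0, -3)ᵀ
v_3 = (0, 0, 1, 0)ᵀ

Let N = A − (3)·I. We want v_3 with N^3 v_3 = 0 but N^2 v_3 ≠ 0; then v_{j-1} := N · v_j for j = 3, …, 2.

Pick v_3 = (0, 0, 1, 0)ᵀ.
Then v_2 = N · v_3 = (-4, 1, 0, -3)ᵀ.
Then v_1 = N · v_2 = (1, 0, 0, 1)ᵀ.

Sanity check: (A − (3)·I) v_1 = (0, 0, 0, 0)ᵀ = 0. ✓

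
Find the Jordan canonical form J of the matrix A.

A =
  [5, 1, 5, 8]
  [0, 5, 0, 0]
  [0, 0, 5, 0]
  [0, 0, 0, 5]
J_2(5) ⊕ J_1(5) ⊕ J_1(5)

The characteristic polynomial is
  det(x·I − A) = x^4 - 20*x^3 + 150*x^2 - 500*x + 625 = (x - 5)^4

Eigenvalues and multiplicities (the geometric multiplicity of λ is n − rank(A − λI), which equals the number of Jordan blocks for λ):
  λ = 5: algebraic multiplicity = 4, geometric multiplicity = 3

Determining the block sizes for each eigenvalue:
  λ = 5: 3 blocks summing to 4 forces exactly one block of size 2 and the rest size 1 → block sizes [2, 1, 1]

Assembling the blocks gives a Jordan form
J =
  [5, 1, 0, 0]
  [0, 5, 0, 0]
  [0, 0, 5, 0]
  [0, 0, 0, 5]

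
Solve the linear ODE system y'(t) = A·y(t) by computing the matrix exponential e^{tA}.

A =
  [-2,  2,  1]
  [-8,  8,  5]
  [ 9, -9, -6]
e^{tA} =
  [-3*t^2/2 - 2*t + 1, 3*t^2/2 + 2*t, t^2 + t]
  [-3*t^2/2 - 8*t, 3*t^2/2 + 8*t + 1, t^2 + 5*t]
  [9*t, -9*t, 1 - 6*t]

Strategy: write A = P · J · P⁻¹ where J is a Jordan canonical form, so e^{tA} = P · e^{tJ} · P⁻¹, and e^{tJ} can be computed block-by-block.

A has Jordan form
J =
  [0, 1, 0]
  [0, 0, 1]
  [0, 0, 0]
(up to reordering of blocks).

Per-block formulas:
  For a 3×3 Jordan block J_3(0): exp(t · J_3(0)) = e^(0t)·(I + t·N + (t^2/2)·N^2), where N is the 3×3 nilpotent shift.

After assembling e^{tJ} and conjugating by P, we get:

e^{tA} =
  [-3*t^2/2 - 2*t + 1, 3*t^2/2 + 2*t, t^2 + t]
  [-3*t^2/2 - 8*t, 3*t^2/2 + 8*t + 1, t^2 + 5*t]
  [9*t, -9*t, 1 - 6*t]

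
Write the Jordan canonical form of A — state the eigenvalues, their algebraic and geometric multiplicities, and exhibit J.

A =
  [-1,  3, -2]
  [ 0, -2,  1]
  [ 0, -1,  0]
J_3(-1)

The characteristic polynomial is
  det(x·I − A) = x^3 + 3*x^2 + 3*x + 1 = (x + 1)^3

Eigenvalues and multiplicities (the geometric multiplicity of λ is n − rank(A − λI), which equals the number of Jordan blocks for λ):
  λ = -1: algebraic multiplicity = 3, geometric multiplicity = 1

Determining the block sizes for each eigenvalue:
  λ = -1: one block (gm = 1), so the single block has size am = 3 → block sizes [3]

Assembling the blocks gives a Jordan form
J =
  [-1,  1,  0]
  [ 0, -1,  1]
  [ 0,  0, -1]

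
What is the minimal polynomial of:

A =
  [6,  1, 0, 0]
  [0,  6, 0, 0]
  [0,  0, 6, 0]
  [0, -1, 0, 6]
x^2 - 12*x + 36

The characteristic polynomial is χ_A(x) = (x - 6)^4, so the eigenvalues are known. The minimal polynomial is
  m_A(x) = Π_λ (x − λ)^{k_λ}
where k_λ is the size of the *largest* Jordan block for λ (equivalently, the smallest k with (A − λI)^k v = 0 for every generalised eigenvector v of λ).

  λ = 6: largest Jordan block has size 2, contributing (x − 6)^2

So m_A(x) = (x - 6)^2 = x^2 - 12*x + 36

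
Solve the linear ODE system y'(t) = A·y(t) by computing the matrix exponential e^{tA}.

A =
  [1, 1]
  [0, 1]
e^{tA} =
  [exp(t), t*exp(t)]
  [0, exp(t)]

Strategy: write A = P · J · P⁻¹ where J is a Jordan canonical form, so e^{tA} = P · e^{tJ} · P⁻¹, and e^{tJ} can be computed block-by-block.

A has Jordan form
J =
  [1, 1]
  [0, 1]
(up to reordering of blocks).

Per-block formulas:
  For a 2×2 Jordan block J_2(1): exp(t · J_2(1)) = e^(1t)·(I + t·N), where N is the 2×2 nilpotent shift.

After assembling e^{tJ} and conjugating by P, we get:

e^{tA} =
  [exp(t), t*exp(t)]
  [0, exp(t)]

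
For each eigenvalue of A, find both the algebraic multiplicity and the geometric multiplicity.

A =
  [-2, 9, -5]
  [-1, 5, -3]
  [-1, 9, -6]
λ = -1: alg = 3, geom = 1

Step 1 — factor the characteristic polynomial to read off the algebraic multiplicities:
  χ_A(x) = (x + 1)^3

Step 2 — compute geometric multiplicities via the rank-nullity identity g(λ) = n − rank(A − λI):
  rank(A − (-1)·I) = 2, so dim ker(A − (-1)·I) = n − 2 = 1

Summary:
  λ = -1: algebraic multiplicity = 3, geometric multiplicity = 1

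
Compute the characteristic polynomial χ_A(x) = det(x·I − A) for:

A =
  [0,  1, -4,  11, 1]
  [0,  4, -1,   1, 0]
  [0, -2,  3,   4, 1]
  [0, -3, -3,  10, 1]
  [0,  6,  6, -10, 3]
x^5 - 20*x^4 + 150*x^3 - 500*x^2 + 625*x

Expanding det(x·I − A) (e.g. by cofactor expansion or by noting that A is similar to its Jordan form J, which has the same characteristic polynomial as A) gives
  χ_A(x) = x^5 - 20*x^4 + 150*x^3 - 500*x^2 + 625*x
which factors as x*(x - 5)^4. The eigenvalues (with algebraic multiplicities) are λ = 0 with multiplicity 1, λ = 5 with multiplicity 4.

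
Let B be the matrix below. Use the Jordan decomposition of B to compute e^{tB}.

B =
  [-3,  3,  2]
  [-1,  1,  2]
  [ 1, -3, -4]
e^{tB} =
  [-t*exp(-2*t) + exp(-2*t), 3*t*exp(-2*t), 2*t*exp(-2*t)]
  [-t*exp(-2*t), 3*t*exp(-2*t) + exp(-2*t), 2*t*exp(-2*t)]
  [t*exp(-2*t), -3*t*exp(-2*t), -2*t*exp(-2*t) + exp(-2*t)]

Strategy: write B = P · J · P⁻¹ where J is a Jordan canonical form, so e^{tB} = P · e^{tJ} · P⁻¹, and e^{tJ} can be computed block-by-block.

B has Jordan form
J =
  [-2,  1,  0]
  [ 0, -2,  0]
  [ 0,  0, -2]
(up to reordering of blocks).

Per-block formulas:
  For a 1×1 block at λ = -2: exp(t · [-2]) = [e^(-2t)].
  For a 2×2 Jordan block J_2(-2): exp(t · J_2(-2)) = e^(-2t)·(I + t·N), where N is the 2×2 nilpotent shift.

After assembling e^{tJ} and conjugating by P, we get:

e^{tB} =
  [-t*exp(-2*t) + exp(-2*t), 3*t*exp(-2*t), 2*t*exp(-2*t)]
  [-t*exp(-2*t), 3*t*exp(-2*t) + exp(-2*t), 2*t*exp(-2*t)]
  [t*exp(-2*t), -3*t*exp(-2*t), -2*t*exp(-2*t) + exp(-2*t)]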